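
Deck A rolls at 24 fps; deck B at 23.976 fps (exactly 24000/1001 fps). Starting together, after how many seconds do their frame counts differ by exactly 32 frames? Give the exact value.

The gap grows by |24000/1001 − 24| = 24/1001 frames per second.
Time for a 32-frame gap: 32 ÷ (24/1001) = 4004/3 s.

4004/3 seconds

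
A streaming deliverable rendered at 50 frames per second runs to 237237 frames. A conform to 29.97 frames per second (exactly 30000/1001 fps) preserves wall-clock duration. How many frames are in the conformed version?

Target frames = source frames × (target rate / source rate) = 237237 × (30000/1001)/(50) = 237237 × 600/1001 = 142200.

142200 frames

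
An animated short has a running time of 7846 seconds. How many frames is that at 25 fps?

196150 frames

Frames = 7846 × 25 = 196150.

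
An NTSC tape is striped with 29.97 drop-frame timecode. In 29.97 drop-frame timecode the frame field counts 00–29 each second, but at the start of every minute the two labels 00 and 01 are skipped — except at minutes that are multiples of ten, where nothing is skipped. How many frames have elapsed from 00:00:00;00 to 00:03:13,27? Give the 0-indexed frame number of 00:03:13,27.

As if non-drop at 30 labels/s: (0 × 3600 + 3 × 60 + 13) × 30 + 27 = 5817.
Minute boundaries passed: 3; those not divisible by 10: 3 − 0 = 3; dropped labels = 2 × 3 = 6.
Actual frame index = 5817 − 6 = 5811.

5811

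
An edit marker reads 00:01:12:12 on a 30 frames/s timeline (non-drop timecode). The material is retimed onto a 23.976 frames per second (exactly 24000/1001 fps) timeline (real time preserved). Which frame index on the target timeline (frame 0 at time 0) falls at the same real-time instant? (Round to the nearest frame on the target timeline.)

frame 1736

Source frame index: (0×3600 + 1×60 + 12) × 30 + 12 = 2172.
Real time: 2172 / (30) = 362/5 s.
Target frame: (362/5) × (24000/1001) = 1737600/1001 ≈ 1735.864 → 1736.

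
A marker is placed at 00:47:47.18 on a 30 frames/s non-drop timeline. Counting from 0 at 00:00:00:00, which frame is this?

Total seconds to the label: (0 × 3600 + 47 × 60 + 47) = 2867.
Frame index = 2867 × 30 + 18 = 86028.

86028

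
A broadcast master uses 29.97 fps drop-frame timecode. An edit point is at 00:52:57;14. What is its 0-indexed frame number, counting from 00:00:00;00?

Complete 10-minute blocks: 5, each 17982 frames → 89910.
Remaining 2 whole minutes in the current block: 1800 + 1 × 1798 = 3598 frames.
Within the current minute: 57 × 30 + 14 − 2 = 1722 (labels ;00/;01 skipped at this minute). Total = 89910 + 3598 + 1722 = 95230.

95230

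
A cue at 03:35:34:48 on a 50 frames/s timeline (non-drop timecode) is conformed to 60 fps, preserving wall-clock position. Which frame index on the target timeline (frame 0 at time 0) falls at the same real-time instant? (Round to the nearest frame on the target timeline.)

Source frame index: (3×3600 + 35×60 + 34) × 50 + 48 = 646748.
Real time: 646748 / (50) = 323374/25 s.
Target frame: (323374/25) × (60) = 3880488/5 ≈ 776097.600 → 776098.

frame 776098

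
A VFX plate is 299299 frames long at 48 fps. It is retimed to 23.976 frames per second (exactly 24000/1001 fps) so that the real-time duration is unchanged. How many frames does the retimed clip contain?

149500 frames

Target frames = source frames × (target rate / source rate) = 299299 × (24000/1001)/(48) = 299299 × 500/1001 = 149500.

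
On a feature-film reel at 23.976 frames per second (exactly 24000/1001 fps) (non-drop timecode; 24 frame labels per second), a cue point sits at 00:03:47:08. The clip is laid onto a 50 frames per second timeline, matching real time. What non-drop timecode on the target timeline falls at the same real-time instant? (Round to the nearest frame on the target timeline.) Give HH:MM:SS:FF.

Source frame index: (0×3600 + 3×60 + 47) × 24 + 8 = 5456.
Real time: 5456 / (24000/1001) = 341341/1500 s.
Target frame: (341341/1500) × (50) = 341341/30 ≈ 11378.033 → 11378.
At 50 labels/s: frame 11378 → 00:03:47:28.

00:03:47:28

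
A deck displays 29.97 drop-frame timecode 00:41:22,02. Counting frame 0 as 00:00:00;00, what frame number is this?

As if non-drop at 30 labels/s: (0 × 3600 + 41 × 60 + 22) × 30 + 2 = 74462.
Minute boundaries passed: 41; those not divisible by 10: 41 − 4 = 37; dropped labels = 2 × 37 = 74.
Actual frame index = 74462 − 74 = 74388.

74388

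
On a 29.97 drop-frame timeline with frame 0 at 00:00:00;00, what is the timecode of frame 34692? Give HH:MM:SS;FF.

00:19:17;18

Each 10-minute DF block holds 10 × 60 × 30 − 9 × 2 = 17982 frames. 34692 ÷ 17982 → 1 full block, remainder 16710.
Within the partial block the first minute is 1800 frames and each further minute 1798, so 9 further minute boundaries passed. Total skipped labels = 18 × 1 + 2 × 9 = 36.
Non-drop label index = 34692 + 36 = 34728; at 30 labels/s that is 00:19:17:18, i.e. DF 00:19:17;18.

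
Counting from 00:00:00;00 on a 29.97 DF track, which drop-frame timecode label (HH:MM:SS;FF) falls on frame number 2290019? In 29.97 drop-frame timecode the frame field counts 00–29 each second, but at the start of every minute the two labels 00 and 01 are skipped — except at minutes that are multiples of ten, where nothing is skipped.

21:13:30;11

Each 10-minute DF block holds 10 × 60 × 30 − 9 × 2 = 17982 frames. 2290019 ÷ 17982 → 127 full blocks, remainder 6305.
Within the partial block the first minute is 1800 frames and each further minute 1798, so 3 further minute boundaries passed. Total skipped labels = 18 × 127 + 2 × 3 = 2292.
Non-drop label index = 2290019 + 2292 = 2292311; at 30 labels/s that is 21:13:30:11, i.e. DF 21:13:30;11.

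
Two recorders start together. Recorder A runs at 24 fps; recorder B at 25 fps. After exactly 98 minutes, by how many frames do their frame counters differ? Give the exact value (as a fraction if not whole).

98 min = 5880 s.
A emits 24 × 5880 = 141120 frames; B emits 25 × 5880 = 147000.
Difference = 5880 frames; B is ahead of A.

5880 frames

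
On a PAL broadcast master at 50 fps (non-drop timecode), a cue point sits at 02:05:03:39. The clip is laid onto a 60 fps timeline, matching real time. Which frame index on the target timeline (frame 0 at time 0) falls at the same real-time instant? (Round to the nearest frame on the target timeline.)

Source frame index: (2×3600 + 5×60 + 3) × 50 + 39 = 375189.
Real time: 375189 / (50) = 375189/50 s.
Target frame: (375189/50) × (60) = 2251134/5 ≈ 450226.800 → 450227.

frame 450227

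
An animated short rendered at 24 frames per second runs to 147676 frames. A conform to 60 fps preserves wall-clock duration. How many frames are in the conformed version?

Frames at target rate = 147676 × (60) / (24) = 369190.

369190 frames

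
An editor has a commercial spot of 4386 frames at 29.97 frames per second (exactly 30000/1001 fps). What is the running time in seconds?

146.3462 seconds

Running time = 4386 / (30000/1001) = 146.3462 s.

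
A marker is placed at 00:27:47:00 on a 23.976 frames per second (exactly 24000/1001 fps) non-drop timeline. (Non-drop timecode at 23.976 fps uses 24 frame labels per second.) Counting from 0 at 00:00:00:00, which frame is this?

frame 40008

Total seconds to the label: (0 × 3600 + 27 × 60 + 47) = 1667.
Frame index = 1667 × 24 + 0 = 40008.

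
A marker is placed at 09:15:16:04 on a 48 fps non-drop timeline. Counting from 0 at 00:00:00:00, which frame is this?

Total seconds to the label: (9 × 3600 + 15 × 60 + 16) = 33316.
Frame index = 33316 × 48 + 4 = 1599172.

frame 1599172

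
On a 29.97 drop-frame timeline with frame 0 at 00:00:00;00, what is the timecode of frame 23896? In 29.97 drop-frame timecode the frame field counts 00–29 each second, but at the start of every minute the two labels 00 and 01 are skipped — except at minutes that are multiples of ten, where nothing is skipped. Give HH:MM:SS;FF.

Ten DF minutes hold 17982 frames, so frame 23896 lies in block 1 (frames 17982–35963) with 5914 frames into that block.
The block's first minute is 1800 frames and the rest 1798 each; 5914 frames reaches minute 3, so 1 × 18 + 3 × 2 = 24 labels have been skipped so far.
Adding those back, label number 23896 + 24 = 23920 at 30 labels/s is 797 s + 10 f = 0 h 13 min 17 s frame 10, i.e. 00:13:17;10.

00:13:17;10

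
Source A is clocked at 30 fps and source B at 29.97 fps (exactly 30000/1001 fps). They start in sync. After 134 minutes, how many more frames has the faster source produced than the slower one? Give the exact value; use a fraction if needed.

134 min = 8040 s.
A emits 30 × 8040 = 241200 frames; B emits 30000/1001 × 8040 = 241200000/1001.
Difference = 241200/1001 frames (≈ 240.9590); B is behind A.

241200/1001 frames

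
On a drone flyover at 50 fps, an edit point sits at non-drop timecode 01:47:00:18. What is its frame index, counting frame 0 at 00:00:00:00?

Total seconds to the label: (1 × 3600 + 47 × 60 + 0) = 6420.
Frame index = 6420 × 50 + 18 = 321018.

frame 321018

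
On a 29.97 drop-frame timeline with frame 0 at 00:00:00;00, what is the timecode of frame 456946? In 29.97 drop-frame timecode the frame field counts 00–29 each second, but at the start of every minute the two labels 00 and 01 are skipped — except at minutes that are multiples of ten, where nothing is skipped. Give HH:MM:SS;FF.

Ten DF minutes hold 17982 frames, so frame 456946 lies in block 25 (frames 449550–467531) with 7396 frames into that block.
The block's first minute is 1800 frames and the rest 1798 each; 7396 frames reaches minute 4, so 25 × 18 + 4 × 2 = 458 labels have been skipped so far.
Adding those back, label number 456946 + 458 = 457404 at 30 labels/s is 15246 s + 24 f = 4 h 14 min 6 s frame 24, i.e. 04:14:06;24.

04:14:06;24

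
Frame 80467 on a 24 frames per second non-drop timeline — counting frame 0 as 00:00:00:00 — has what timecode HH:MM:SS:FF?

00:55:52:19

80467 ÷ 24 = 3352 full seconds, remainder 19 frames.
3352 s = 0 h 55 min 52 s.
Timecode: 00:55:52:19.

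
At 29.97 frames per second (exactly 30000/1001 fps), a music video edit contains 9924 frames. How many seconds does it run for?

331.1308 seconds

Running time = 9924 / (30000/1001) = 331.1308 s.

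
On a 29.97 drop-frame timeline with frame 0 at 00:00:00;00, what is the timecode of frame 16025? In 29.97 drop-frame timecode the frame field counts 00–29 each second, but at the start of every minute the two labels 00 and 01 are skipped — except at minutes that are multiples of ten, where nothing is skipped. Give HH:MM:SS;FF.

00:08:54;21

Each 10-minute DF block holds 10 × 60 × 30 − 9 × 2 = 17982 frames. 16025 ÷ 17982 → 0 full blocks, remainder 16025.
Within the partial block the first minute is 1800 frames and each further minute 1798, so 8 further minute boundaries passed. Total skipped labels = 18 × 0 + 2 × 8 = 16.
Non-drop label index = 16025 + 16 = 16041; at 30 labels/s that is 00:08:54:21, i.e. DF 00:08:54;21.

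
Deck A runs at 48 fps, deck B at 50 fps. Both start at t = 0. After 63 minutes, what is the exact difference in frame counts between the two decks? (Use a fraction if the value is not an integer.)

63 min = 3780 s.
A emits 48 × 3780 = 181440 frames; B emits 50 × 3780 = 189000.
Difference = 7560 frames; B is ahead of A.

7560 frames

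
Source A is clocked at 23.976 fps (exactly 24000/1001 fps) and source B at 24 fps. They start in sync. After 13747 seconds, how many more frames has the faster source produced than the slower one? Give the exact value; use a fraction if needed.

329928/1001 frames

A emits 24000/1001 × 13747 = 329928000/1001 frames; B emits 24 × 13747 = 329928.
Difference = 329928/1001 frames (≈ 329.5984); B is ahead of A.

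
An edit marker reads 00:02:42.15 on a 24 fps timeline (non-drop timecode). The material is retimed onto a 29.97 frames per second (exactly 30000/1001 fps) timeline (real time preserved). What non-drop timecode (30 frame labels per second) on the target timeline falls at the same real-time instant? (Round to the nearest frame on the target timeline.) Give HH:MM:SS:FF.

Source frame index: (0×3600 + 2×60 + 42) × 24 + 15 = 3903.
Real time: 3903 / (24) = 1301/8 s.
Target frame: (1301/8) × (30000/1001) = 4878750/1001 ≈ 4873.876 → 4874.
At 30 labels/s: frame 4874 → 00:02:42:14.

00:02:42:14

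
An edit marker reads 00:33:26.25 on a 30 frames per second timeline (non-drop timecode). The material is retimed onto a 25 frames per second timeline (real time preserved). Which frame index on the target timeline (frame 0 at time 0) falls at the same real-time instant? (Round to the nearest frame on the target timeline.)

Source frame index: (0×3600 + 33×60 + 26) × 30 + 25 = 60205.
Real time: 60205 / (30) = 12041/6 s.
Target frame: (12041/6) × (25) = 301025/6 ≈ 50170.833 → 50171.

frame 50171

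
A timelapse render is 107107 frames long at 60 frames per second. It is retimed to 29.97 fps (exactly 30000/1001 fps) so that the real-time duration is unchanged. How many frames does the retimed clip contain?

53500 frames

Target frames = source frames × (target rate / source rate) = 107107 × (30000/1001)/(60) = 107107 × 500/1001 = 53500.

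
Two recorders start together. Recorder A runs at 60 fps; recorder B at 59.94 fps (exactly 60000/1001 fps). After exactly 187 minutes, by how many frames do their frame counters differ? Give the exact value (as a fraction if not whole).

187 min = 11220 s.
A emits 60 × 11220 = 673200 frames; B emits 60000/1001 × 11220 = 61200000/91.
Difference = 61200/91 frames (≈ 672.5275); B is behind A.

61200/91 frames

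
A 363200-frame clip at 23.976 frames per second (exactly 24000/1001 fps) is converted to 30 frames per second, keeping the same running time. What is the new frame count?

Target frames = source frames × (target rate / source rate) = 363200 × (30)/(24000/1001) = 363200 × 1001/800 = 454454.

454454 frames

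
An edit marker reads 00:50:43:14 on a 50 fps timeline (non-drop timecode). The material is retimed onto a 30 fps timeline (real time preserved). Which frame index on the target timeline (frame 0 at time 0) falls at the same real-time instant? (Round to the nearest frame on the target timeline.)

Source frame index: (0×3600 + 50×60 + 43) × 50 + 14 = 152164.
Real time: 152164 / (50) = 76082/25 s.
Target frame: (76082/25) × (30) = 456492/5 ≈ 91298.400 → 91298.

frame 91298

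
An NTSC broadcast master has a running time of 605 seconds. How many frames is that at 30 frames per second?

Frames = 605 × 30 = 18150.

18150 frames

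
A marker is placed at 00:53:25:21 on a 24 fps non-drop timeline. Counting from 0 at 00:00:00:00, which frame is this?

Total seconds to the label: (0 × 3600 + 53 × 60 + 25) = 3205.
Frame index = 3205 × 24 + 21 = 76941.

frame 76941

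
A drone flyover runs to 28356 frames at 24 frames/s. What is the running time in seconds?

1181.5 seconds

Running time = 28356 / (24) = 1181.5 s.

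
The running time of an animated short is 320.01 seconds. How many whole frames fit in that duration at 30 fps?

Frames = 320.01 × 30 = 96003/10 ≈ 9600.3000.
Complete frames: 9600.

9600 frames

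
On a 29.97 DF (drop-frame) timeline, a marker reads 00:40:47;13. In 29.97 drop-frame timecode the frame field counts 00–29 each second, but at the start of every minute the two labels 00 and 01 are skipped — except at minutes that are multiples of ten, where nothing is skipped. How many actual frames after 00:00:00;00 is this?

73351

Complete 10-minute blocks: 4, each 17982 frames → 71928.
Remaining 0 whole minutes in the current block: 0 frames.
Within the current minute: 47 × 30 + 13 = 1423. Total = 71928 + 0 + 1423 = 73351.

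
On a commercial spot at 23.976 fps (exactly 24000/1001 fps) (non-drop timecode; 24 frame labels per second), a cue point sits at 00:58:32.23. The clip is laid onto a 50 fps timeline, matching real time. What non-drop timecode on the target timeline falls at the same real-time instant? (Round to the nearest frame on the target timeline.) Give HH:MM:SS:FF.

00:58:36:24

Source frame index: (0×3600 + 58×60 + 32) × 24 + 23 = 84311.
Real time: 84311 / (24000/1001) = 84395311/24000 s.
Target frame: (84395311/24000) × (50) = 84395311/480 ≈ 175823.565 → 175824.
At 50 labels/s: frame 175824 → 00:58:36:24.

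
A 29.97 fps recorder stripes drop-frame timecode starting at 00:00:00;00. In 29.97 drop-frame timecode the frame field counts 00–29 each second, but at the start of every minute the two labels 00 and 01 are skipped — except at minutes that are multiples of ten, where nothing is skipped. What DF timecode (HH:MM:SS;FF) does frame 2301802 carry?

21:20:03;16

Ten DF minutes hold 17982 frames, so frame 2301802 lies in block 128 (frames 2301696–2319677) with 106 frames into that block.
The block's first minute is 1800 frames and the rest 1798 each; 106 frames reaches minute 0, so 128 × 18 + 0 × 2 = 2304 labels have been skipped so far.
Adding those back, label number 2301802 + 2304 = 2304106 at 30 labels/s is 76803 s + 16 f = 21 h 20 min 3 s frame 16, i.e. 21:20:03;16.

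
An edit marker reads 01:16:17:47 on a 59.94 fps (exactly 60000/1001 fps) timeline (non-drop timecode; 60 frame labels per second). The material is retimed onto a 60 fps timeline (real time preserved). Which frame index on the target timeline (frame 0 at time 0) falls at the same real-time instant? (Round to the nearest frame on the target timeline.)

Source frame index: (1×3600 + 16×60 + 17) × 60 + 47 = 274667.
Real time: 274667 / (60000/1001) = 274941667/60000 s.
Target frame: (274941667/60000) × (60) = 274941667/1000 ≈ 274941.667 → 274942.

frame 274942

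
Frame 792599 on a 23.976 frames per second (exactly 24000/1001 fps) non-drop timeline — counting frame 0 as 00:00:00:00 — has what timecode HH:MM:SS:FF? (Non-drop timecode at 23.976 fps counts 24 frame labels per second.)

09:10:24:23

792599 ÷ 24 = 33024 full seconds, remainder 23 frames.
33024 s = 9 h 10 min 24 s.
Timecode: 09:10:24:23.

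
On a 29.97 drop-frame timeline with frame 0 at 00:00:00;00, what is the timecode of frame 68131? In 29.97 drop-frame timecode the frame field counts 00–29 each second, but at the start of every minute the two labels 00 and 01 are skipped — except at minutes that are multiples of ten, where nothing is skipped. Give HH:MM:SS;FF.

00:37:53;09

Ten DF minutes hold 17982 frames, so frame 68131 lies in block 3 (frames 53946–71927) with 14185 frames into that block.
The block's first minute is 1800 frames and the rest 1798 each; 14185 frames reaches minute 7, so 3 × 18 + 7 × 2 = 68 labels have been skipped so far.
Adding those back, label number 68131 + 68 = 68199 at 30 labels/s is 2273 s + 9 f = 0 h 37 min 53 s frame 9, i.e. 00:37:53;09.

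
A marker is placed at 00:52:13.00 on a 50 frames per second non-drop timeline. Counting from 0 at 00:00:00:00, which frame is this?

156650

Total seconds to the label: (0 × 3600 + 52 × 60 + 13) = 3133.
Frame index = 3133 × 50 + 0 = 156650.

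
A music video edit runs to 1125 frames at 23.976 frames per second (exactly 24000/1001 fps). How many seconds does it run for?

Running time = 1125 / (24000/1001) = 46.921875 s.

46.921875 seconds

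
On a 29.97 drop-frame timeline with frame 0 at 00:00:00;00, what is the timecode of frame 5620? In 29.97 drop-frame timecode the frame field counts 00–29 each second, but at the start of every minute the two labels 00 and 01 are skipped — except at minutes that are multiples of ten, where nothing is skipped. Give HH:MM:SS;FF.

Each 10-minute DF block holds 10 × 60 × 30 − 9 × 2 = 17982 frames. 5620 ÷ 17982 → 0 full blocks, remainder 5620.
Within the partial block the first minute is 1800 frames and each further minute 1798, so 3 further minute boundaries passed. Total skipped labels = 18 × 0 + 2 × 3 = 6.
Non-drop label index = 5620 + 6 = 5626; at 30 labels/s that is 00:03:07:16, i.e. DF 00:03:07;16.

00:03:07;16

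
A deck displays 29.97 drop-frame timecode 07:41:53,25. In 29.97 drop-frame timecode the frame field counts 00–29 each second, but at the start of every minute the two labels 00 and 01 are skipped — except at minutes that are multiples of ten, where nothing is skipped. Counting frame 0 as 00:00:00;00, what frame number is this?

Complete 10-minute blocks: 46, each 17982 frames → 827172.
Remaining 1 whole minute in the current block: 1800 + 0 × 1798 = 1800 frames.
Within the current minute: 53 × 30 + 25 − 2 = 1613 (labels ;00/;01 skipped at this minute). Total = 827172 + 1800 + 1613 = 830585.

830585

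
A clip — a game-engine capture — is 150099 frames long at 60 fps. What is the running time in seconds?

2501.65 seconds

Running time = 150099 / (60) = 2501.65 s.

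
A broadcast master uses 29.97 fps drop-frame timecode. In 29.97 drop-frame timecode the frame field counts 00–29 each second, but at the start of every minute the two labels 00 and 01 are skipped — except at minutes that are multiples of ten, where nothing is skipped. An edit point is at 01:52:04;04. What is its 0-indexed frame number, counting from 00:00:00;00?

Complete 10-minute blocks: 11, each 17982 frames → 197802.
Remaining 2 whole minutes in the current block: 1800 + 1 × 1798 = 3598 frames.
Within the current minute: 4 × 30 + 4 − 2 = 122 (labels ;00/;01 skipped at this minute). Total = 197802 + 3598 + 122 = 201522.

201522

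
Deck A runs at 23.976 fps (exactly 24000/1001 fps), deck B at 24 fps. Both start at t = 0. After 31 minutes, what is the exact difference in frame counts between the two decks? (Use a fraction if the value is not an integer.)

31 min = 1860 s.
A emits 24000/1001 × 1860 = 44640000/1001 frames; B emits 24 × 1860 = 44640.
Difference = 44640/1001 frames (≈ 44.5954); B is ahead of A.

44640/1001 frames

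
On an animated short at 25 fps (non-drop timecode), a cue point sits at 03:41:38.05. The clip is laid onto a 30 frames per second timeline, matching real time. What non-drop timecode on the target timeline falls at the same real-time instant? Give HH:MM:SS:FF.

03:41:38:06

Source frame index: (3×3600 + 41×60 + 38) × 25 + 5 = 332455.
Real time: 332455 / (25) = 66491/5 s.
Target frame: (66491/5) × (30) = 398946.
At 30 labels/s: frame 398946 → 03:41:38:06.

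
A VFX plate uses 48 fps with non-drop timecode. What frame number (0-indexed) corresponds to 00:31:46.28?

91516

Total seconds to the label: (0 × 3600 + 31 × 60 + 46) = 1906.
Frame index = 1906 × 48 + 28 = 91516.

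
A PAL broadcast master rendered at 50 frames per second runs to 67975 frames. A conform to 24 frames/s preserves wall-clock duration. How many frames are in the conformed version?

Target frames = source frames × (target rate / source rate) = 67975 × (24)/(50) = 67975 × 12/25 = 32628.

32628 frames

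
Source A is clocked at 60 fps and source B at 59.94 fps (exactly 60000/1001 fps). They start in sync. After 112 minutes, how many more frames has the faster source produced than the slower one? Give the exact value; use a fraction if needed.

112 min = 6720 s.
A emits 60 × 6720 = 403200 frames; B emits 60000/1001 × 6720 = 57600000/143.
Difference = 57600/143 frames (≈ 402.7972); B is behind A.

57600/143 frames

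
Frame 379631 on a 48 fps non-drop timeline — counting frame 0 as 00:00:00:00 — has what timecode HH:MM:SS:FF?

379631 ÷ 48 = 7908 full seconds, remainder 47 frames.
7908 s = 2 h 11 min 48 s.
Timecode: 02:11:48:47.

02:11:48:47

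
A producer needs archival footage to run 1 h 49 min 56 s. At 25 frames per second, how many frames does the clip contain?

164900 frames

1 h 49 min 56 s = 6596 s.
Frames = 6596 × 25 = 164900.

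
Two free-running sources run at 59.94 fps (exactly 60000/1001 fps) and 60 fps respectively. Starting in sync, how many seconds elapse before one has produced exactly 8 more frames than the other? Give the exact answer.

The gap grows by |60 − 60000/1001| = 60/1001 frames per second.
Time for a 8-frame gap: 8 ÷ (60/1001) = 2002/15 s.

2002/15 seconds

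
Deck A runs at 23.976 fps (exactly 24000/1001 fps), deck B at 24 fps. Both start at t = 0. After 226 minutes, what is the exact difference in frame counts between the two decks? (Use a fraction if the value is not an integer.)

226 min = 13560 s.
A emits 24000/1001 × 13560 = 325440000/1001 frames; B emits 24 × 13560 = 325440.
Difference = 325440/1001 frames (≈ 325.1149); B is ahead of A.

325440/1001 frames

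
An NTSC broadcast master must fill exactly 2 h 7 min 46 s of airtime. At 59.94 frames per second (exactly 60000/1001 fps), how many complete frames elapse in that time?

2 h 7 min 46 s = 7666 s.
Frames = 7666 × 60000/1001 = 459960000/1001 ≈ 459500.4995.
Complete frames: 459500.

459500 frames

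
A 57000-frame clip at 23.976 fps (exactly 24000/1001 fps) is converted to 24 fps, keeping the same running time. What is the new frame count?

57057 frames

Target frames = source frames × (target rate / source rate) = 57000 × (24)/(24000/1001) = 57000 × 1001/1000 = 57057.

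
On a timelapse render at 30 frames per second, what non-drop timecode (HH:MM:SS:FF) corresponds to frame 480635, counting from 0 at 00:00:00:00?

04:27:01:05

480635 ÷ 30 = 16021 full seconds, remainder 5 frames.
16021 s = 4 h 27 min 1 s.
Timecode: 04:27:01:05.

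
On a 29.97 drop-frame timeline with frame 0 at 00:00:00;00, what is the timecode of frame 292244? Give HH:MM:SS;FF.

02:42:31;06

Each 10-minute DF block holds 10 × 60 × 30 − 9 × 2 = 17982 frames. 292244 ÷ 17982 → 16 full blocks, remainder 4532.
Within the partial block the first minute is 1800 frames and each further minute 1798, so 2 further minute boundaries passed. Total skipped labels = 18 × 16 + 2 × 2 = 292.
Non-drop label index = 292244 + 292 = 292536; at 30 labels/s that is 02:42:31:06, i.e. DF 02:42:31;06.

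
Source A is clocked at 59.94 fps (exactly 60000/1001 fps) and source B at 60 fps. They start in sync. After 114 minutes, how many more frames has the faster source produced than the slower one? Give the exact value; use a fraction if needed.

114 min = 6840 s.
A emits 60000/1001 × 6840 = 410400000/1001 frames; B emits 60 × 6840 = 410400.
Difference = 410400/1001 frames (≈ 409.9900); B is ahead of A.

410400/1001 frames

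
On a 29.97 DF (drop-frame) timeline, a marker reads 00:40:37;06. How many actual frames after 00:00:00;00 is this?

73044

As if non-drop at 30 labels/s: (0 × 3600 + 40 × 60 + 37) × 30 + 6 = 73116.
Minute boundaries passed: 40; those not divisible by 10: 40 − 4 = 36; dropped labels = 2 × 36 = 72.
Actual frame index = 73116 − 72 = 73044.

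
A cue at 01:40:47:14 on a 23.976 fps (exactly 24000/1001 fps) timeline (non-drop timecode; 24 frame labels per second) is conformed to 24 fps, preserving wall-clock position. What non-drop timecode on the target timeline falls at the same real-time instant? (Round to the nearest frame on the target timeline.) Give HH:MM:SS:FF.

Source frame index: (1×3600 + 40×60 + 47) × 24 + 14 = 145142.
Real time: 145142 / (24000/1001) = 72643571/12000 s.
Target frame: (72643571/12000) × (24) = 72643571/500 ≈ 145287.142 → 145287.
At 24 labels/s: frame 145287 → 01:40:53:15.

01:40:53:15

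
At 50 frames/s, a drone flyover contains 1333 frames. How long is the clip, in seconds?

26.66 seconds

Running time = 1333 / (50) = 26.66 s.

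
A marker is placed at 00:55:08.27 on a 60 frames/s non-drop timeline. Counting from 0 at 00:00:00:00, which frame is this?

frame 198507

Total seconds to the label: (0 × 3600 + 55 × 60 + 8) = 3308.
Frame index = 3308 × 60 + 27 = 198507.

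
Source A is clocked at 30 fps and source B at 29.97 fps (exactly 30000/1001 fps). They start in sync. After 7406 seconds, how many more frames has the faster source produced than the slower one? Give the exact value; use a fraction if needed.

A emits 30 × 7406 = 222180 frames; B emits 30000/1001 × 7406 = 31740000/143.
Difference = 31740/143 frames (≈ 221.9580); B is behind A.

31740/143 frames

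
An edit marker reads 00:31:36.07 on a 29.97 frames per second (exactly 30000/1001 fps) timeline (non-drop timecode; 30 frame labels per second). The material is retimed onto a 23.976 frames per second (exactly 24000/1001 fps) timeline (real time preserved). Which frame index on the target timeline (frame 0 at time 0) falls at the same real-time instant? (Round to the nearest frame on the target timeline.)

Source frame index: (0×3600 + 31×60 + 36) × 30 + 7 = 56887.
Real time: 56887 / (30000/1001) = 56943887/30000 s.
Target frame: (56943887/30000) × (24000/1001) = 227548/5 ≈ 45509.600 → 45510.

frame 45510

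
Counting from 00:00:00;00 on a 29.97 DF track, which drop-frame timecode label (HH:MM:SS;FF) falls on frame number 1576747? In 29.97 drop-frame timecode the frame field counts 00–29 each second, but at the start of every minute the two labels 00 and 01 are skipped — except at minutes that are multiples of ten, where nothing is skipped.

Ten DF minutes hold 17982 frames, so frame 1576747 lies in block 87 (frames 1564434–1582415) with 12313 frames into that block.
The block's first minute is 1800 frames and the rest 1798 each; 12313 frames reaches minute 6, so 87 × 18 + 6 × 2 = 1578 labels have been skipped so far.
Adding those back, label number 1576747 + 1578 = 1578325 at 30 labels/s is 52610 s + 25 f = 14 h 36 min 50 s frame 25, i.e. 14:36:50;25.

14:36:50;25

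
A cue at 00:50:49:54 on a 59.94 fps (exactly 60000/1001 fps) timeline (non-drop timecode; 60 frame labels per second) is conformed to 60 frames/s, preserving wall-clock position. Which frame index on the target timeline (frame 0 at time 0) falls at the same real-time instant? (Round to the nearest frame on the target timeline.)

Source frame index: (0×3600 + 50×60 + 49) × 60 + 54 = 182994.
Real time: 182994 / (60000/1001) = 30529499/10000 s.
Target frame: (30529499/10000) × (60) = 91588497/500 ≈ 183176.994 → 183177.

frame 183177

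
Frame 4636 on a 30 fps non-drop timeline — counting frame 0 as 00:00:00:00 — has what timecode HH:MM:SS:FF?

00:02:34:16

4636 ÷ 30 = 154 full seconds, remainder 16 frames.
154 s = 0 h 2 min 34 s.
Timecode: 00:02:34:16.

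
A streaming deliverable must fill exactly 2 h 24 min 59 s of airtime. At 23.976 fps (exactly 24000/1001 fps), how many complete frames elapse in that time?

2 h 24 min 59 s = 8699 s.
Frames = 8699 × 24000/1001 = 208776000/1001 ≈ 208567.4326.
Complete frames: 208567.

208567 frames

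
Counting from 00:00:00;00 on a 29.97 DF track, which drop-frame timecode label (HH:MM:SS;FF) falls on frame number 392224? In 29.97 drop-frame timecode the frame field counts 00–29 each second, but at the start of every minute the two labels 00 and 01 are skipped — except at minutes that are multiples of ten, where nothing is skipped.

03:38:07;08

Each 10-minute DF block holds 10 × 60 × 30 − 9 × 2 = 17982 frames. 392224 ÷ 17982 → 21 full blocks, remainder 14602.
Within the partial block the first minute is 1800 frames and each further minute 1798, so 8 further minute boundaries passed. Total skipped labels = 18 × 21 + 2 × 8 = 394.
Non-drop label index = 392224 + 394 = 392618; at 30 labels/s that is 03:38:07:08, i.e. DF 03:38:07;08.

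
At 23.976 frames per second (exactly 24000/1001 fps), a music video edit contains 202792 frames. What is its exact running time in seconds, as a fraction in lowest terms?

Running time = 202792 ÷ (24000/1001) = 202792 × 1001/24000 = 25374349/3000 s.

25374349/3000 seconds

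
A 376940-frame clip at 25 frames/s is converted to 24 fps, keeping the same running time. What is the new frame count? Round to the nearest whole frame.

361862 frames

Frames at target rate = 376940 × (24) / (25) = 1809312/5 ≈ 361862.400.
Nearest whole frame: 361862.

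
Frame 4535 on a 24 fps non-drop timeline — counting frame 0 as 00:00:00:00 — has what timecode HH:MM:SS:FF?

00:03:08:23

4535 ÷ 24 = 188 full seconds, remainder 23 frames.
188 s = 0 h 3 min 8 s.
Timecode: 00:03:08:23.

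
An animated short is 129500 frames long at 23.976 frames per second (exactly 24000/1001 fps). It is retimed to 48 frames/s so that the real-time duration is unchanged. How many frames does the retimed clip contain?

Target frames = source frames × (target rate / source rate) = 129500 × (48)/(24000/1001) = 129500 × 1001/500 = 259259.

259259 frames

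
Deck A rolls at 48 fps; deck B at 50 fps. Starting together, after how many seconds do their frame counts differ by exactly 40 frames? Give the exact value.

20 seconds

The gap grows by |50 − 48| = 2 frames per second.
Time for a 40-frame gap: 40 ÷ (2) = 20 s.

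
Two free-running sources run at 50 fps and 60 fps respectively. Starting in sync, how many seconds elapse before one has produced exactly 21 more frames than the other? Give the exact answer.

2.1 seconds

The gap grows by |60 − 50| = 10 frames per second.
Time for a 21-frame gap: 21 ÷ (10) = 2.1 s.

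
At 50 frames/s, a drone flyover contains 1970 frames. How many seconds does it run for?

Running time = 1970 / (50) = 39.4 s.

39.4 seconds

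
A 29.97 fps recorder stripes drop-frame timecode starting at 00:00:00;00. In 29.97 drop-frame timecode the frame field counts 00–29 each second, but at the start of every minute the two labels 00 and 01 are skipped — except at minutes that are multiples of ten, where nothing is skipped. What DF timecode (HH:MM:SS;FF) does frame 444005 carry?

Each 10-minute DF block holds 10 × 60 × 30 − 9 × 2 = 17982 frames. 444005 ÷ 17982 → 24 full blocks, remainder 12437.
Within the partial block the first minute is 1800 frames and each further minute 1798, so 6 further minute boundaries passed. Total skipped labels = 18 × 24 + 2 × 6 = 444.
Non-drop label index = 444005 + 444 = 444449; at 30 labels/s that is 04:06:54:29, i.e. DF 04:06:54;29.

04:06:54;29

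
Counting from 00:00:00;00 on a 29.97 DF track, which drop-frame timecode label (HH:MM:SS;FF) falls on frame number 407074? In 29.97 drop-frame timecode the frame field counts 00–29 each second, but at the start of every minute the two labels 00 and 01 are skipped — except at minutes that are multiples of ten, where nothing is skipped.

03:46:22;22

Each 10-minute DF block holds 10 × 60 × 30 − 9 × 2 = 17982 frames. 407074 ÷ 17982 → 22 full blocks, remainder 11470.
Within the partial block the first minute is 1800 frames and each further minute 1798, so 6 further minute boundaries passed. Total skipped labels = 18 × 22 + 2 × 6 = 408.
Non-drop label index = 407074 + 408 = 407482; at 30 labels/s that is 03:46:22:22, i.e. DF 03:46:22;22.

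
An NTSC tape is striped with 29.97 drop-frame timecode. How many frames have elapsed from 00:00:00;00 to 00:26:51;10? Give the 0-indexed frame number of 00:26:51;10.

Complete 10-minute blocks: 2, each 17982 frames → 35964.
Remaining 6 whole minutes in the current block: 1800 + 5 × 1798 = 10790 frames.
Within the current minute: 51 × 30 + 10 − 2 = 1538 (labels ;00/;01 skipped at this minute). Total = 35964 + 10790 + 1538 = 48292.

48292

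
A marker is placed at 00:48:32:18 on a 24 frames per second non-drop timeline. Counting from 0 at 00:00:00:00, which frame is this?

Total seconds to the label: (0 × 3600 + 48 × 60 + 32) = 2912.
Frame index = 2912 × 24 + 18 = 69906.

frame 69906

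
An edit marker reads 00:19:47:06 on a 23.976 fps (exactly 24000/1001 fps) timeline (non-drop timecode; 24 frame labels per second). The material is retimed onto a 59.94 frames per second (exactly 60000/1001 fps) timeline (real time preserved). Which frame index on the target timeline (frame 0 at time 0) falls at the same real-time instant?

Source frame index: (0×3600 + 19×60 + 47) × 24 + 6 = 28494.
Real time: 28494 / (24000/1001) = 4753749/4000 s.
Target frame: (4753749/4000) × (60000/1001) = 71235.

frame 71235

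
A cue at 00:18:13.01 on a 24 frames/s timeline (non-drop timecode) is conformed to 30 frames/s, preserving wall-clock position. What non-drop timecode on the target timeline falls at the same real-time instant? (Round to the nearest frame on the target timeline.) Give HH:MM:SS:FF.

Source frame index: (0×3600 + 18×60 + 13) × 24 + 1 = 26233.
Real time: 26233 / (24) = 26233/24 s.
Target frame: (26233/24) × (30) = 131165/4 ≈ 32791.250 → 32791.
At 30 labels/s: frame 32791 → 00:18:13:01.

00:18:13:01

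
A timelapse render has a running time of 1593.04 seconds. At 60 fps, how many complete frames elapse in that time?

95582 frames

Frames = 1593.04 × 60 = 477912/5 ≈ 95582.4000.
Complete frames: 95582.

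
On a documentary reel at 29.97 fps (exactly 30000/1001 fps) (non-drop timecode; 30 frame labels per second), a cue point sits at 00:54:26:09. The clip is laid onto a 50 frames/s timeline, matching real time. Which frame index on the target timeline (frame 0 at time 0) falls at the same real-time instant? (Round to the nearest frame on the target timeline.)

frame 163478

Source frame index: (0×3600 + 54×60 + 26) × 30 + 9 = 97989.
Real time: 97989 / (30000/1001) = 32695663/10000 s.
Target frame: (32695663/10000) × (50) = 32695663/200 ≈ 163478.315 → 163478.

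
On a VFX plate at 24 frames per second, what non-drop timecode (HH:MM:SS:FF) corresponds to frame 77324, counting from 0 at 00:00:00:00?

77324 ÷ 24 = 3221 full seconds, remainder 20 frames.
3221 s = 0 h 53 min 41 s.
Timecode: 00:53:41:20.

00:53:41:20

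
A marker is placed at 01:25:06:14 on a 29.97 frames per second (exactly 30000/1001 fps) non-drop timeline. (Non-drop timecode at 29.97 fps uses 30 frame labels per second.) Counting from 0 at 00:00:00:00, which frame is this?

153194

Total seconds to the label: (1 × 3600 + 25 × 60 + 6) = 5106.
Frame index = 5106 × 30 + 14 = 153194.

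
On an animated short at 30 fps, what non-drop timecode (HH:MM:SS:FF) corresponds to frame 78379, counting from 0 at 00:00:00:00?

00:43:32:19

78379 ÷ 30 = 2612 full seconds, remainder 19 frames.
2612 s = 0 h 43 min 32 s.
Timecode: 00:43:32:19.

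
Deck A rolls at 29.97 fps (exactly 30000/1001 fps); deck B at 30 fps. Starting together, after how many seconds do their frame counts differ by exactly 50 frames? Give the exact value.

5005/3 seconds

The gap grows by |30 − 30000/1001| = 30/1001 frames per second.
Time for a 50-frame gap: 50 ÷ (30/1001) = 5005/3 s.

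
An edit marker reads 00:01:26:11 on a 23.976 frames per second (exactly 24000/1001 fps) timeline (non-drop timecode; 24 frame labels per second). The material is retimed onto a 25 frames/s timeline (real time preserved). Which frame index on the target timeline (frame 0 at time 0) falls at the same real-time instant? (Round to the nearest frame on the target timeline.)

Source frame index: (0×3600 + 1×60 + 26) × 24 + 11 = 2075.
Real time: 2075 / (24000/1001) = 83083/960 s.
Target frame: (83083/960) × (25) = 415415/192 ≈ 2163.620 → 2164.

frame 2164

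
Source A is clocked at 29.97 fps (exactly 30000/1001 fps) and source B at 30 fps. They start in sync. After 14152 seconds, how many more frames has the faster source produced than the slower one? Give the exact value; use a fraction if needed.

A emits 30000/1001 × 14152 = 424560000/1001 frames; B emits 30 × 14152 = 424560.
Difference = 424560/1001 frames (≈ 424.1359); B is ahead of A.

424560/1001 frames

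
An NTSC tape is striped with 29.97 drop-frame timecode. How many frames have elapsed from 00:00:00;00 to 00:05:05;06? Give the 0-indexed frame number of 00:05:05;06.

9146

Complete 10-minute blocks: 0, each 17982 frames → 0.
Remaining 5 whole minutes in the current block: 1800 + 4 × 1798 = 8992 frames.
Within the current minute: 5 × 30 + 6 − 2 = 154 (labels ;00/;01 skipped at this minute). Total = 0 + 8992 + 154 = 9146.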